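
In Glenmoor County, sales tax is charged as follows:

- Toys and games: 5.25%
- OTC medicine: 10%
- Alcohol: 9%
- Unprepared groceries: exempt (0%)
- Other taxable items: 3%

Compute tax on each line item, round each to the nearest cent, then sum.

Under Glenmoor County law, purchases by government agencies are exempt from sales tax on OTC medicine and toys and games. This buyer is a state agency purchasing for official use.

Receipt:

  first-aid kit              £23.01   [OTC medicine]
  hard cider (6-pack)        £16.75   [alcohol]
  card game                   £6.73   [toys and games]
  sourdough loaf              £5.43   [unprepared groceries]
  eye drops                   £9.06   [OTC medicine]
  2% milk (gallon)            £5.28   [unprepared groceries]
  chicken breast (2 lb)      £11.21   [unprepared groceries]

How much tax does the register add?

£1.51

First-aid kit £23.01: OTC medicine, buyer-exempt → 0% → £0.00
Hard cider (6-pack) £16.75: alcohol → 9% → £1.51
Card game £6.73: toys and games, buyer-exempt → 0% → £0.00
Sourdough loaf £5.43: unprepared groceries → 0% → £0.00
Eye drops £9.06: OTC medicine, buyer-exempt → 0% → £0.00
2% milk (gallon) £5.28: unprepared groceries → 0% → £0.00
Chicken breast (2 lb) £11.21: unprepared groceries → 0% → £0.00
Total tax = £1.51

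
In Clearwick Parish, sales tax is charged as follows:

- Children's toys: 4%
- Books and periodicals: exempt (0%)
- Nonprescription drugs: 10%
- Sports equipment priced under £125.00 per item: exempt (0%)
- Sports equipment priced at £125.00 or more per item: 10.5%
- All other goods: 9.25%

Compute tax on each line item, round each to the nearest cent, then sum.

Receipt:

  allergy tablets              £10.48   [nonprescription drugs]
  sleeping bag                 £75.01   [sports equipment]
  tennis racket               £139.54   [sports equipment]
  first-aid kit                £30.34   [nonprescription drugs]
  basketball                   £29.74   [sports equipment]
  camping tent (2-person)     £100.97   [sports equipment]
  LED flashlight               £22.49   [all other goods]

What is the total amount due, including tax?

Allergy tablets £10.48: nonprescription drugs → 10% → £1.05
Sleeping bag £75.01: sports equipment, under £125.00 → 0% → £0.00
Tennis racket £139.54: sports equipment, £125.00 or more → 10.5% → £14.65
First-aid kit £30.34: nonprescription drugs → 10% → £3.03
Basketball £29.74: sports equipment, under £125.00 → 0% → £0.00
Camping tent (2-person) £100.97: sports equipment, under £125.00 → 0% → £0.00
LED flashlight £22.49: all other goods → 9.25% → £2.08
Subtotal = £408.57; tax = £20.81; total due = £429.38

£429.38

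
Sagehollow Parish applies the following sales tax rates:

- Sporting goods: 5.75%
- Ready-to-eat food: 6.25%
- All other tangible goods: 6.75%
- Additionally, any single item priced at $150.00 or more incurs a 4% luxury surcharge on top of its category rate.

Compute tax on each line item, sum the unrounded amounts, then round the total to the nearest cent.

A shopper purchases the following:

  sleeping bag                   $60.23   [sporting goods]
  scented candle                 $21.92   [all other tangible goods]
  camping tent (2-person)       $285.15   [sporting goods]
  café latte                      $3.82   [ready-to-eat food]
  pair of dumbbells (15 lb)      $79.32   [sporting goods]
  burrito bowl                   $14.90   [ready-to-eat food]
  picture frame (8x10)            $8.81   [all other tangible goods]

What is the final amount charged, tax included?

Sleeping bag $60.23: sporting goods → 5.75% → $3.463225
Scented candle $21.92: all other tangible goods → 6.75% → $1.4796
Camping tent (2-person) $285.15: sporting goods → 5.75% + 4% surcharge = 9.75% → $27.802125
Café latte $3.82: ready-to-eat food → 6.25% → $0.23875
Pair of dumbbells (15 lb) $79.32: sporting goods → 5.75% → $4.5609
Burrito bowl $14.90: ready-to-eat food → 6.25% → $0.93125
Picture frame (8x10) $8.81: all other tangible goods → 6.75% → $0.594675
Subtotal = $474.15; unrounded tax = $39.070525 → $39.07; total due = $513.22

$513.22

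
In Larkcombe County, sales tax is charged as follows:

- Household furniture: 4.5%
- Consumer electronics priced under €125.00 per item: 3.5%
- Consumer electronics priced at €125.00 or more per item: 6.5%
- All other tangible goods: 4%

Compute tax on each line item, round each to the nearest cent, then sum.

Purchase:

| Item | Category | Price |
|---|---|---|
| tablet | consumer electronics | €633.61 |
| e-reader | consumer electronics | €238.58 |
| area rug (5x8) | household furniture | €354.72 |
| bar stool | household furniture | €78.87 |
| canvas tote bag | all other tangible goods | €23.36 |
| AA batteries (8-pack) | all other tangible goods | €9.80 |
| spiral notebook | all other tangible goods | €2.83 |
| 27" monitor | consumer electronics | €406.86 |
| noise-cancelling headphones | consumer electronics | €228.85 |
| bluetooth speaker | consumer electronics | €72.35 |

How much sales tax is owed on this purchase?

€121.49

Tablet €633.61: consumer electronics, €125.00 or more → 6.5% → €41.18
E-reader €238.58: consumer electronics, €125.00 or more → 6.5% → €15.51
Area rug (5x8) €354.72: household furniture → 4.5% → €15.96
Bar stool €78.87: household furniture → 4.5% → €3.55
Canvas tote bag €23.36: all other tangible goods → 4% → €0.93
AA batteries (8-pack) €9.80: all other tangible goods → 4% → €0.39
Spiral notebook €2.83: all other tangible goods → 4% → €0.11
27" monitor €406.86: consumer electronics, €125.00 or more → 6.5% → €26.45
Noise-cancelling headphones €228.85: consumer electronics, €125.00 or more → 6.5% → €14.88
Bluetooth speaker €72.35: consumer electronics, under €125.00 → 3.5% → €2.53
Total tax = €41.18 + €15.51 + €15.96 + €3.55 + €0.93 + €0.39 + €0.11 + €26.45 + €14.88 + €2.53 = €121.49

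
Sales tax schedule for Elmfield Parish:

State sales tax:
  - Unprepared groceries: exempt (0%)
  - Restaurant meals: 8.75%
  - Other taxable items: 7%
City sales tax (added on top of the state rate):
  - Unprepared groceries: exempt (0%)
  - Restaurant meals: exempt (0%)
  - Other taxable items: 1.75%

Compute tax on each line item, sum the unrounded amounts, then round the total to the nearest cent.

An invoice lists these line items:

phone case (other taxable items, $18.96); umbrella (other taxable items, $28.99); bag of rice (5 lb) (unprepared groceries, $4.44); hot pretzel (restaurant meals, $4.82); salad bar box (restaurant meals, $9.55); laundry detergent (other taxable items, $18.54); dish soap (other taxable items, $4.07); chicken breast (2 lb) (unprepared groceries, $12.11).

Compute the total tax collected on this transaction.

Phone case $18.96: other taxable items → 7% + 1.75% city = 8.75% → $1.659
Umbrella $28.99: other taxable items → 7% + 1.75% city = 8.75% → $2.536625
Bag of rice (5 lb) $4.44: unprepared groceries → 0% + 0% city = 0% → $0.00
Hot pretzel $4.82: restaurant meals → 8.75% + 0% city = 8.75% → $0.42175
Salad bar box $9.55: restaurant meals → 8.75% + 0% city = 8.75% → $0.835625
Laundry detergent $18.54: other taxable items → 7% + 1.75% city = 8.75% → $1.62225
Dish soap $4.07: other taxable items → 7% + 1.75% city = 8.75% → $0.356125
Chicken breast (2 lb) $12.11: unprepared groceries → 0% + 0% city = 0% → $0.00
Unrounded tax sum = $7.431375 → $7.43

$7.43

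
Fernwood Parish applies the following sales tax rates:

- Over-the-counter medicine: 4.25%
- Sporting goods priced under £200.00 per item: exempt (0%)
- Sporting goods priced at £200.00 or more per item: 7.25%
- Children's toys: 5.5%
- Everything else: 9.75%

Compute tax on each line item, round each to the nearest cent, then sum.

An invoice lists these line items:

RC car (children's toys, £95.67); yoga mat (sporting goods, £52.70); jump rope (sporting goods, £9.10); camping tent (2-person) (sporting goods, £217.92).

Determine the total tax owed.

RC car £95.67: children's toys → 5.5% → £5.26
Yoga mat £52.70: sporting goods, under £200.00 → 0% → £0.00
Jump rope £9.10: sporting goods, under £200.00 → 0% → £0.00
Camping tent (2-person) £217.92: sporting goods, £200.00 or more → 7.25% → £15.80
Total tax = £5.26 + £15.80 = £21.06

£21.06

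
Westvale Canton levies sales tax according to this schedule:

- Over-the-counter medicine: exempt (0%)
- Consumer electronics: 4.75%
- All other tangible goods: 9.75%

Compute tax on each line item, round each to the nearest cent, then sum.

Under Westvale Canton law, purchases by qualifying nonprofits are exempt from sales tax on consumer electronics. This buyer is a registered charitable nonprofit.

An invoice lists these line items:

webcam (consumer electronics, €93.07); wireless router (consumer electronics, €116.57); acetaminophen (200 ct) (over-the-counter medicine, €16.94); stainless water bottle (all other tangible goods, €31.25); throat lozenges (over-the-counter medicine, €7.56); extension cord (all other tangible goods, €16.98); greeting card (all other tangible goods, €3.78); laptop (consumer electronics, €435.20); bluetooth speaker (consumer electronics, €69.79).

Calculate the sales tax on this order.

€5.08

Webcam €93.07: consumer electronics, buyer-exempt → 0% → €0.00
Wireless router €116.57: consumer electronics, buyer-exempt → 0% → €0.00
Acetaminophen (200 ct) €16.94: over-the-counter medicine → 0% → €0.00
Stainless water bottle €31.25: all other tangible goods → 9.75% → €3.05
Throat lozenges €7.56: over-the-counter medicine → 0% → €0.00
Extension cord €16.98: all other tangible goods → 9.75% → €1.66
Greeting card €3.78: all other tangible goods → 9.75% → €0.37
Laptop €435.20: consumer electronics, buyer-exempt → 0% → €0.00
Bluetooth speaker €69.79: consumer electronics, buyer-exempt → 0% → €0.00
Total tax = €3.05 + €1.66 + €0.37 = €5.08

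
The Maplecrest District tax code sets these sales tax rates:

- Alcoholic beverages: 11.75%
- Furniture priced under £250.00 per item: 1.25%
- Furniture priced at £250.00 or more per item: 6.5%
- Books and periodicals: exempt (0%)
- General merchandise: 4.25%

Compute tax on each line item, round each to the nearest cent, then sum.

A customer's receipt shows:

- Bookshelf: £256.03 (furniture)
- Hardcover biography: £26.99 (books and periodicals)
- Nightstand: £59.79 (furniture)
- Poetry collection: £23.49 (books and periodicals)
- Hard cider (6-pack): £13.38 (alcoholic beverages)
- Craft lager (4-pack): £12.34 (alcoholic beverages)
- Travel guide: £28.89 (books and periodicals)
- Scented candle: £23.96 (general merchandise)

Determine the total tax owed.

£21.43

Bookshelf £256.03: furniture, £250.00 or more → 6.5% → £16.64
Hardcover biography £26.99: books and periodicals → 0% → £0.00
Nightstand £59.79: furniture, under £250.00 → 1.25% → £0.75
Poetry collection £23.49: books and periodicals → 0% → £0.00
Hard cider (6-pack) £13.38: alcoholic beverages → 11.75% → £1.57
Craft lager (4-pack) £12.34: alcoholic beverages → 11.75% → £1.45
Travel guide £28.89: books and periodicals → 0% → £0.00
Scented candle £23.96: general merchandise → 4.25% → £1.02
Total tax = £16.64 + £0.75 + £1.57 + £1.45 + £1.02 = £21.43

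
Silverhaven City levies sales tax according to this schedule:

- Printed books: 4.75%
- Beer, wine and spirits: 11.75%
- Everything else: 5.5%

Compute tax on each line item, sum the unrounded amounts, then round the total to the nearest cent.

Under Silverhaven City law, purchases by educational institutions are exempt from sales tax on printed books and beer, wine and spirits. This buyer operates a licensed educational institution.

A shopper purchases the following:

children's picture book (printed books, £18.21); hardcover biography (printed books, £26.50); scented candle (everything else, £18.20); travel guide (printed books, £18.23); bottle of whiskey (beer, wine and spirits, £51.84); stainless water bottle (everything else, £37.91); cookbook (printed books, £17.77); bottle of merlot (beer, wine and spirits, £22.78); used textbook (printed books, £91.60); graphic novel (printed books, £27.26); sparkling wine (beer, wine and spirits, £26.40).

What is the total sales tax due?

£3.09

Children's picture book £18.21: printed books, buyer-exempt → 0% → £0.00
Hardcover biography £26.50: printed books, buyer-exempt → 0% → £0.00
Scented candle £18.20: everything else → 5.5% → £1.001
Travel guide £18.23: printed books, buyer-exempt → 0% → £0.00
Bottle of whiskey £51.84: beer, wine and spirits, buyer-exempt → 0% → £0.00
Stainless water bottle £37.91: everything else → 5.5% → £2.08505
Cookbook £17.77: printed books, buyer-exempt → 0% → £0.00
Bottle of merlot £22.78: beer, wine and spirits, buyer-exempt → 0% → £0.00
Used textbook £91.60: printed books, buyer-exempt → 0% → £0.00
Graphic novel £27.26: printed books, buyer-exempt → 0% → £0.00
Sparkling wine £26.40: beer, wine and spirits, buyer-exempt → 0% → £0.00
Unrounded tax sum = £3.08605 → £3.09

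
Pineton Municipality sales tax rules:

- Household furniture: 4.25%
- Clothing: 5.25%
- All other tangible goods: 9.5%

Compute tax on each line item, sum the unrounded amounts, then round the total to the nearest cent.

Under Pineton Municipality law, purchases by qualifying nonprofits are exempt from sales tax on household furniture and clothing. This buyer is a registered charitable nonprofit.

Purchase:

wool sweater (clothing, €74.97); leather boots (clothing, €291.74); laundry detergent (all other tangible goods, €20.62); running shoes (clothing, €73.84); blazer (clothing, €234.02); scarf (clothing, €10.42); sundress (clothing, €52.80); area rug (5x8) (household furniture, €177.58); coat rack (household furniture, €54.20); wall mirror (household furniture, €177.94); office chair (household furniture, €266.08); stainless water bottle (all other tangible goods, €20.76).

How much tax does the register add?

Wool sweater €74.97: clothing, buyer-exempt → 0% → €0.00
Leather boots €291.74: clothing, buyer-exempt → 0% → €0.00
Laundry detergent €20.62: all other tangible goods → 9.5% → €1.9589
Running shoes €73.84: clothing, buyer-exempt → 0% → €0.00
Blazer €234.02: clothing, buyer-exempt → 0% → €0.00
Scarf €10.42: clothing, buyer-exempt → 0% → €0.00
Sundress €52.80: clothing, buyer-exempt → 0% → €0.00
Area rug (5x8) €177.58: household furniture, buyer-exempt → 0% → €0.00
Coat rack €54.20: household furniture, buyer-exempt → 0% → €0.00
Wall mirror €177.94: household furniture, buyer-exempt → 0% → €0.00
Office chair €266.08: household furniture, buyer-exempt → 0% → €0.00
Stainless water bottle €20.76: all other tangible goods → 9.5% → €1.9722
Unrounded tax sum = €3.9311 → €3.93

€3.93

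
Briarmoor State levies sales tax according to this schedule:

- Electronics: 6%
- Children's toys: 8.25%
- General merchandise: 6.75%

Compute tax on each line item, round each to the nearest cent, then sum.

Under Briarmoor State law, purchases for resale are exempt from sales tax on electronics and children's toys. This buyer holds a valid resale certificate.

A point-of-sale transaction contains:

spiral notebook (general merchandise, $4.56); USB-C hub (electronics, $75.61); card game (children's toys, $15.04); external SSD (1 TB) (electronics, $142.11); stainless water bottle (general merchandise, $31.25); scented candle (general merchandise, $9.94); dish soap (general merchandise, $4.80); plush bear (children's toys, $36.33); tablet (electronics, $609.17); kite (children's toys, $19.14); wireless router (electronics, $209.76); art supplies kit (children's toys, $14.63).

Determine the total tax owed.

$3.41

Spiral notebook $4.56: general merchandise → 6.75% → $0.31
USB-C hub $75.61: electronics, buyer-exempt → 0% → $0.00
Card game $15.04: children's toys, buyer-exempt → 0% → $0.00
External SSD (1 TB) $142.11: electronics, buyer-exempt → 0% → $0.00
Stainless water bottle $31.25: general merchandise → 6.75% → $2.11
Scented candle $9.94: general merchandise → 6.75% → $0.67
Dish soap $4.80: general merchandise → 6.75% → $0.32
Plush bear $36.33: children's toys, buyer-exempt → 0% → $0.00
Tablet $609.17: electronics, buyer-exempt → 0% → $0.00
Kite $19.14: children's toys, buyer-exempt → 0% → $0.00
Wireless router $209.76: electronics, buyer-exempt → 0% → $0.00
Art supplies kit $14.63: children's toys, buyer-exempt → 0% → $0.00
Total tax = $0.31 + $2.11 + $0.67 + $0.32 = $3.41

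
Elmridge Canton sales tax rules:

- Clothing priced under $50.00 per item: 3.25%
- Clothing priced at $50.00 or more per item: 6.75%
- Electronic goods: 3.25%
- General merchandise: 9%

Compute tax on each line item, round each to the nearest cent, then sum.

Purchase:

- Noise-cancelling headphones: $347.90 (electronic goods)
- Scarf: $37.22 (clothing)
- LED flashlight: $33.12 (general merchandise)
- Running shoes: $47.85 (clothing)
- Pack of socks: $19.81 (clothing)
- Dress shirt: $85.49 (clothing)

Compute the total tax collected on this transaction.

$23.47

Noise-cancelling headphones $347.90: electronic goods → 3.25% → $11.31
Scarf $37.22: clothing, under $50.00 → 3.25% → $1.21
LED flashlight $33.12: general merchandise → 9% → $2.98
Running shoes $47.85: clothing, under $50.00 → 3.25% → $1.56
Pack of socks $19.81: clothing, under $50.00 → 3.25% → $0.64
Dress shirt $85.49: clothing, $50.00 or more → 6.75% → $5.77
Total tax = $11.31 + $1.21 + $2.98 + $1.56 + $0.64 + $5.77 = $23.47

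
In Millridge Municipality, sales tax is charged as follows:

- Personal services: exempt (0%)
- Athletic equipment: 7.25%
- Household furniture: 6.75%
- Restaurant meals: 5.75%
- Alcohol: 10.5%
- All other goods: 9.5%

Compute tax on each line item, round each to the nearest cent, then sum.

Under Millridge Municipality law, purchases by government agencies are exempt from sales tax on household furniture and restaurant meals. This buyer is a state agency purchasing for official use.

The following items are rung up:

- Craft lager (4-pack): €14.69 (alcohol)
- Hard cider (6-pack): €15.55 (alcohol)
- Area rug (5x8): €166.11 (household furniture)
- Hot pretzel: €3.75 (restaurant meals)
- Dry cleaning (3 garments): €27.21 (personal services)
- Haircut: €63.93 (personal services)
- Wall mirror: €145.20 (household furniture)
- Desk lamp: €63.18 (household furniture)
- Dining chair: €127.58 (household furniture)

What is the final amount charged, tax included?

Craft lager (4-pack) €14.69: alcohol → 10.5% → €1.54
Hard cider (6-pack) €15.55: alcohol → 10.5% → €1.63
Area rug (5x8) €166.11: household furniture, buyer-exempt → 0% → €0.00
Hot pretzel €3.75: restaurant meals, buyer-exempt → 0% → €0.00
Dry cleaning (3 garments) €27.21: personal services → 0% → €0.00
Haircut €63.93: personal services → 0% → €0.00
Wall mirror €145.20: household furniture, buyer-exempt → 0% → €0.00
Desk lamp €63.18: household furniture, buyer-exempt → 0% → €0.00
Dining chair €127.58: household furniture, buyer-exempt → 0% → €0.00
Subtotal = €627.20; tax = €3.17; total due = €630.37

€630.37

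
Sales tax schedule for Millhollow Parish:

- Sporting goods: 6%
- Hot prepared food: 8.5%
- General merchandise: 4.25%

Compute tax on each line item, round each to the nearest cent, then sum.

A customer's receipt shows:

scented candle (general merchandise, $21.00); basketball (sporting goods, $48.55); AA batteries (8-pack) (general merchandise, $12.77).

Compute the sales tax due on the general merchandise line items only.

$1.43

Scented candle $21.00: general merchandise → 4.25% → $0.89
AA batteries (8-pack) $12.77: general merchandise → 4.25% → $0.54
Tax on general merchandise = $0.89 + $0.54 = $1.43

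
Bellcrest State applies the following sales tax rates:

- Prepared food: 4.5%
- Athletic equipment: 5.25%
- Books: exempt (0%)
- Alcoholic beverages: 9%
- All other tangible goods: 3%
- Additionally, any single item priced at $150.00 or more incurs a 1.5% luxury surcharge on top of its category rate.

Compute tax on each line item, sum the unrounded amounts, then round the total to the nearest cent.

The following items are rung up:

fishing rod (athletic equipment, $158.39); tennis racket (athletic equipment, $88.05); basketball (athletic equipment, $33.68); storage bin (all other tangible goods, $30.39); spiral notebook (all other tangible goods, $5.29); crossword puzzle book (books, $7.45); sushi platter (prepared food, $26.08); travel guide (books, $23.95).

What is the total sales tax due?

Fishing rod $158.39: athletic equipment → 5.25% + 1.5% surcharge = 6.75% → $10.691325
Tennis racket $88.05: athletic equipment → 5.25% → $4.622625
Basketball $33.68: athletic equipment → 5.25% → $1.7682
Storage bin $30.39: all other tangible goods → 3% → $0.9117
Spiral notebook $5.29: all other tangible goods → 3% → $0.1587
Crossword puzzle book $7.45: books → 0% → $0.00
Sushi platter $26.08: prepared food → 4.5% → $1.1736
Travel guide $23.95: books → 0% → $0.00
Unrounded tax sum = $19.32615 → $19.33

$19.33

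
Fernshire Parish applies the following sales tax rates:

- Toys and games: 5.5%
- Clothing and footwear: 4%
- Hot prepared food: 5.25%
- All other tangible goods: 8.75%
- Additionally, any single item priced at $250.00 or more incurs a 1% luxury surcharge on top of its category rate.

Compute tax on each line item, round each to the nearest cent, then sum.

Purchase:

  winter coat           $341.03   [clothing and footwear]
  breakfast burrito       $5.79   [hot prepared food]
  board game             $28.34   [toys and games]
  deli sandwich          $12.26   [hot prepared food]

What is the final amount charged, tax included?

Winter coat $341.03: clothing and footwear → 4% + 1% surcharge = 5% → $17.05
Breakfast burrito $5.79: hot prepared food → 5.25% → $0.30
Board game $28.34: toys and games → 5.5% → $1.56
Deli sandwich $12.26: hot prepared food → 5.25% → $0.64
Subtotal = $387.42; tax = $19.55; total due = $406.97

$406.97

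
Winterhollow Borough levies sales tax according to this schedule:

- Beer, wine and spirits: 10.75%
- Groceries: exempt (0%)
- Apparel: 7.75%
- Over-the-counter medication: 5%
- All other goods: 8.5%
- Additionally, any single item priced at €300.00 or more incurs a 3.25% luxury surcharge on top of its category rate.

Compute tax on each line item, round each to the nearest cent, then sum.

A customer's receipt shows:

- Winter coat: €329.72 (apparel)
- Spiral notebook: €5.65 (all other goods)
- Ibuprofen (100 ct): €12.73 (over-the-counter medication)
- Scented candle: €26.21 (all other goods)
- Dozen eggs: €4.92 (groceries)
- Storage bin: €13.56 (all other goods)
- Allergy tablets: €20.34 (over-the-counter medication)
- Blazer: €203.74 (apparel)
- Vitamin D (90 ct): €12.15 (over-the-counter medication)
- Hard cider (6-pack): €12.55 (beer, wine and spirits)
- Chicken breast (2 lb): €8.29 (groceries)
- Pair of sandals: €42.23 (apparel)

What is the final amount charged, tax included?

Winter coat €329.72: apparel → 7.75% + 3.25% surcharge = 11% → €36.27
Spiral notebook €5.65: all other goods → 8.5% → €0.48
Ibuprofen (100 ct) €12.73: over-the-counter medication → 5% → €0.64
Scented candle €26.21: all other goods → 8.5% → €2.23
Dozen eggs €4.92: groceries → 0% → €0.00
Storage bin €13.56: all other goods → 8.5% → €1.15
Allergy tablets €20.34: over-the-counter medication → 5% → €1.02
Blazer €203.74: apparel → 7.75% → €15.79
Vitamin D (90 ct) €12.15: over-the-counter medication → 5% → €0.61
Hard cider (6-pack) €12.55: beer, wine and spirits → 10.75% → €1.35
Chicken breast (2 lb) €8.29: groceries → 0% → €0.00
Pair of sandals €42.23: apparel → 7.75% → €3.27
Subtotal = €692.09; tax = €62.81; total due = €754.90

€754.90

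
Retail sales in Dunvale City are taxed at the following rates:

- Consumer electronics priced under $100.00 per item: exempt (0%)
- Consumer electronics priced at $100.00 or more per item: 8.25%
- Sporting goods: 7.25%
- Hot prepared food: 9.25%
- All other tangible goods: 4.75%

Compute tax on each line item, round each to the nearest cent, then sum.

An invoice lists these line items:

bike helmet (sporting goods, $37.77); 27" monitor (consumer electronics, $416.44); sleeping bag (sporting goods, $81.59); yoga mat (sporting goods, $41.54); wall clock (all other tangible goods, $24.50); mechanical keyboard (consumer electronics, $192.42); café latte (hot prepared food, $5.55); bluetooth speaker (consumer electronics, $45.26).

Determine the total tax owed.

$63.57

Bike helmet $37.77: sporting goods → 7.25% → $2.74
27" monitor $416.44: consumer electronics, $100.00 or more → 8.25% → $34.36
Sleeping bag $81.59: sporting goods → 7.25% → $5.92
Yoga mat $41.54: sporting goods → 7.25% → $3.01
Wall clock $24.50: all other tangible goods → 4.75% → $1.16
Mechanical keyboard $192.42: consumer electronics, $100.00 or more → 8.25% → $15.87
Café latte $5.55: hot prepared food → 9.25% → $0.51
Bluetooth speaker $45.26: consumer electronics, under $100.00 → 0% → $0.00
Total tax = $2.74 + $34.36 + $5.92 + $3.01 + $1.16 + $15.87 + $0.51 = $63.57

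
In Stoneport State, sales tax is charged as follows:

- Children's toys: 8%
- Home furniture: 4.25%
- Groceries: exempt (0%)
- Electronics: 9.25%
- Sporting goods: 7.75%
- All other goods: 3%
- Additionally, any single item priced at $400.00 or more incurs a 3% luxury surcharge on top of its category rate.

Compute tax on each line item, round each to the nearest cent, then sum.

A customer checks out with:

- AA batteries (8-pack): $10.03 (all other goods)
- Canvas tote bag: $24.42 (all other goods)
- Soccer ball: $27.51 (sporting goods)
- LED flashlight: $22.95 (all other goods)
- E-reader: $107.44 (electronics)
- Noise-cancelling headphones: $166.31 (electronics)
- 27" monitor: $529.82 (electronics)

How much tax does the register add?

AA batteries (8-pack) $10.03: all other goods → 3% → $0.30
Canvas tote bag $24.42: all other goods → 3% → $0.73
Soccer ball $27.51: sporting goods → 7.75% → $2.13
LED flashlight $22.95: all other goods → 3% → $0.69
E-reader $107.44: electronics → 9.25% → $9.94
Noise-cancelling headphones $166.31: electronics → 9.25% → $15.38
27" monitor $529.82: electronics → 9.25% + 3% surcharge = 12.25% → $64.90
Total tax = $0.30 + $0.73 + $2.13 + $0.69 + $9.94 + $15.38 + $64.90 = $94.07

$94.07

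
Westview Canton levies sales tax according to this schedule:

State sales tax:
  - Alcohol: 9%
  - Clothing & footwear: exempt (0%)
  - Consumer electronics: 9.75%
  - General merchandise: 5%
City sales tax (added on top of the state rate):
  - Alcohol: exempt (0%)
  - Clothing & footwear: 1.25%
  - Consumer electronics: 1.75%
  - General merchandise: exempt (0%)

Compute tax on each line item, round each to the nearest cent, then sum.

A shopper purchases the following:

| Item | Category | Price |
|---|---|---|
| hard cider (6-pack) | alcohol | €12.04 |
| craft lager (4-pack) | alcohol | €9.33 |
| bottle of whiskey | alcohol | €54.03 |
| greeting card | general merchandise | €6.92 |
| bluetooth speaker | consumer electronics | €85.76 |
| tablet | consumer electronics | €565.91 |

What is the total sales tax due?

€82.07

Hard cider (6-pack) €12.04: alcohol → 9% + 0% city = 9% → €1.08
Craft lager (4-pack) €9.33: alcohol → 9% + 0% city = 9% → €0.84
Bottle of whiskey €54.03: alcohol → 9% + 0% city = 9% → €4.86
Greeting card €6.92: general merchandise → 5% + 0% city = 5% → €0.35
Bluetooth speaker €85.76: consumer electronics → 9.75% + 1.75% city = 11.5% → €9.86
Tablet €565.91: consumer electronics → 9.75% + 1.75% city = 11.5% → €65.08
Total tax = €1.08 + €0.84 + €4.86 + €0.35 + €9.86 + €65.08 = €82.07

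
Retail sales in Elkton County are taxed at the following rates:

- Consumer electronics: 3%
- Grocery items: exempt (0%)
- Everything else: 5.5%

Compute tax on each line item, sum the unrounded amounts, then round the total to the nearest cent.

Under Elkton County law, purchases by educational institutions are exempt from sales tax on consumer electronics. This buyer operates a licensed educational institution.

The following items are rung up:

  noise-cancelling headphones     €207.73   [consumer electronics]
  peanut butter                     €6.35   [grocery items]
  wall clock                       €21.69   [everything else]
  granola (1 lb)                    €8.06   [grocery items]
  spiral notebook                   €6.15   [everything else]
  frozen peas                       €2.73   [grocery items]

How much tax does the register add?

Noise-cancelling headphones €207.73: consumer electronics, buyer-exempt → 0% → €0.00
Peanut butter €6.35: grocery items → 0% → €0.00
Wall clock €21.69: everything else → 5.5% → €1.19295
Granola (1 lb) €8.06: grocery items → 0% → €0.00
Spiral notebook €6.15: everything else → 5.5% → €0.33825
Frozen peas €2.73: grocery items → 0% → €0.00
Unrounded tax sum = €1.5312 → €1.53

€1.53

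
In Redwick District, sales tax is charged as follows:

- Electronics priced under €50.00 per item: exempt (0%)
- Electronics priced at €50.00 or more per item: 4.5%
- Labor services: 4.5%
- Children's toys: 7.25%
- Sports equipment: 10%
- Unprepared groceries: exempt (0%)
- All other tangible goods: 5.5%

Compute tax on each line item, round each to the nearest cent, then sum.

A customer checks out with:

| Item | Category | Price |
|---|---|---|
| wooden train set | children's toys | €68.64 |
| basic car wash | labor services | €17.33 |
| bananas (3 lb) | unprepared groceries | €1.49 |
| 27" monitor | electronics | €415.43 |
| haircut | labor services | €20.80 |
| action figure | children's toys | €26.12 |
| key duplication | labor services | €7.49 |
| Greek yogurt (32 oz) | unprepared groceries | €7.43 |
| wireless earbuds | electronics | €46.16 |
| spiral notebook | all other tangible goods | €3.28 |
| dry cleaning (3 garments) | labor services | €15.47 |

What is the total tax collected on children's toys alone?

€6.87

Wooden train set €68.64: children's toys → 7.25% → €4.98
Action figure €26.12: children's toys → 7.25% → €1.89
Tax on children's toys = €4.98 + €1.89 = €6.87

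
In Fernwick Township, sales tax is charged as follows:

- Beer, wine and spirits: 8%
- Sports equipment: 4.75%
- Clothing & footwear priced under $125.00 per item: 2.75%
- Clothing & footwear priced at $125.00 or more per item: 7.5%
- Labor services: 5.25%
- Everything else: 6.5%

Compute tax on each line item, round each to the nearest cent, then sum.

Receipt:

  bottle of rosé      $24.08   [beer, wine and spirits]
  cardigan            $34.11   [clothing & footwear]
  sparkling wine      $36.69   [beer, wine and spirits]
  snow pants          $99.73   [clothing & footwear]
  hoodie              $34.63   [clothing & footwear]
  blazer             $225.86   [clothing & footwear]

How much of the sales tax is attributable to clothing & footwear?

$21.57

Cardigan $34.11: clothing & footwear, under $125.00 → 2.75% → $0.94
Snow pants $99.73: clothing & footwear, under $125.00 → 2.75% → $2.74
Hoodie $34.63: clothing & footwear, under $125.00 → 2.75% → $0.95
Blazer $225.86: clothing & footwear, $125.00 or more → 7.5% → $16.94
Tax on clothing & footwear = $0.94 + $2.74 + $0.95 + $16.94 = $21.57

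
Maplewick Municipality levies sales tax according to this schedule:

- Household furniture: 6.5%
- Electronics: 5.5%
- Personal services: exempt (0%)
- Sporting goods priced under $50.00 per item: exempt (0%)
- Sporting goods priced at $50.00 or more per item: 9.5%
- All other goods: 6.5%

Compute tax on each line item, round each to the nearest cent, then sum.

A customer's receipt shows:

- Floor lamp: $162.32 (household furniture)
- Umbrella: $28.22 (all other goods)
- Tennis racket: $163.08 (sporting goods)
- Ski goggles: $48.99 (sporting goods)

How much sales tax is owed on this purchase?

Floor lamp $162.32: household furniture → 6.5% → $10.55
Umbrella $28.22: all other goods → 6.5% → $1.83
Tennis racket $163.08: sporting goods, $50.00 or more → 9.5% → $15.49
Ski goggles $48.99: sporting goods, under $50.00 → 0% → $0.00
Total tax = $10.55 + $1.83 + $15.49 = $27.87

$27.87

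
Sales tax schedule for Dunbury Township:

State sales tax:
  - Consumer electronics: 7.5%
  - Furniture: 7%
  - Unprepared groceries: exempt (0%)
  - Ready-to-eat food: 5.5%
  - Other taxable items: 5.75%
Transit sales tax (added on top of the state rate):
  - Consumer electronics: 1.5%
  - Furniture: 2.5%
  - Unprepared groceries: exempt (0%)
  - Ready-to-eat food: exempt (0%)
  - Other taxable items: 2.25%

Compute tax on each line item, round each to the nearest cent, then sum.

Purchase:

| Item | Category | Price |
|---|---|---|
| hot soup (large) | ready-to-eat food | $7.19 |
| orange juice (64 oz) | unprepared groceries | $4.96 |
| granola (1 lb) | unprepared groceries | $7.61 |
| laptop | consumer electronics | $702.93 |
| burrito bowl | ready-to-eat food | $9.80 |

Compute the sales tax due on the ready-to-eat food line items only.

$0.94

Hot soup (large) $7.19: ready-to-eat food → 5.5% + 0% transit = 5.5% → $0.40
Burrito bowl $9.80: ready-to-eat food → 5.5% + 0% transit = 5.5% → $0.54
Tax on ready-to-eat food = $0.40 + $0.54 = $0.94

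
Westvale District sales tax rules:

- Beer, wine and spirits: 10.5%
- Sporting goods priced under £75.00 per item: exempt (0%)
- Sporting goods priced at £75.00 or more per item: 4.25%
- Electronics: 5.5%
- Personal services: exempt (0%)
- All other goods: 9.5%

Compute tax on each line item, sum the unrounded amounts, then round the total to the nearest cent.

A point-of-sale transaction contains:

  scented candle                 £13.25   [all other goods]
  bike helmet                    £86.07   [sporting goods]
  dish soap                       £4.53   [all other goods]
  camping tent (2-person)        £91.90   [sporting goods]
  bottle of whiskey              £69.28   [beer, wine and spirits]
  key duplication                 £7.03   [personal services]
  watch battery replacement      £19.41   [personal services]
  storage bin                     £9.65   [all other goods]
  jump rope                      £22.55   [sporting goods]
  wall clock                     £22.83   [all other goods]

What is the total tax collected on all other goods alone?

Scented candle £13.25: all other goods → 9.5% → £1.25875
Dish soap £4.53: all other goods → 9.5% → £0.43035
Storage bin £9.65: all other goods → 9.5% → £0.91675
Wall clock £22.83: all other goods → 9.5% → £2.16885
Tax on all other goods: unrounded sum = £4.7747 → £4.77

£4.77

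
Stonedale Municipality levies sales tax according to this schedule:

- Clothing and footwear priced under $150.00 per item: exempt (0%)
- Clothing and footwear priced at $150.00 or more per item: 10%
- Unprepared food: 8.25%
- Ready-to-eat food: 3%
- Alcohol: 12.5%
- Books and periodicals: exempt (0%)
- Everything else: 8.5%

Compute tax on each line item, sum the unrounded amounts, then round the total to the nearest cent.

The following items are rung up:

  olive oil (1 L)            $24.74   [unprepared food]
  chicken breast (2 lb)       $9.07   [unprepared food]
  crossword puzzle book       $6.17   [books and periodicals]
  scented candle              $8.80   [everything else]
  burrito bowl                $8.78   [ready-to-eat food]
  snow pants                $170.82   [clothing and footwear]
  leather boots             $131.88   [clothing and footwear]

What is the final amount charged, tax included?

$381.14

Olive oil (1 L) $24.74: unprepared food → 8.25% → $2.04105
Chicken breast (2 lb) $9.07: unprepared food → 8.25% → $0.748275
Crossword puzzle book $6.17: books and periodicals → 0% → $0.00
Scented candle $8.80: everything else → 8.5% → $0.748
Burrito bowl $8.78: ready-to-eat food → 3% → $0.2634
Snow pants $170.82: clothing and footwear, $150.00 or more → 10% → $17.082
Leather boots $131.88: clothing and footwear, under $150.00 → 0% → $0.00
Subtotal = $360.26; unrounded tax = $20.882725 → $20.88; total due = $381.14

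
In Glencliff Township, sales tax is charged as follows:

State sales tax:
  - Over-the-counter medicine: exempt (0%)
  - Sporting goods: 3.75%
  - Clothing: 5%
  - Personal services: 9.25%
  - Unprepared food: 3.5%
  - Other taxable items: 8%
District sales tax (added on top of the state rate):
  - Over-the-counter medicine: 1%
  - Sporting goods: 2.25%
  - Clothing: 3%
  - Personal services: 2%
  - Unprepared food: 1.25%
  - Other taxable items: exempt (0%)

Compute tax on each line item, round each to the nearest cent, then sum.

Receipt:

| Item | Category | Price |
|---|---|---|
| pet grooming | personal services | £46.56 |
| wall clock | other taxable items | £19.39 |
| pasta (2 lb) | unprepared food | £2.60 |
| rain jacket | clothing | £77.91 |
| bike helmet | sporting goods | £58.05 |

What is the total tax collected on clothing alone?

£6.23

Rain jacket £77.91: clothing → 5% + 3% district = 8% → £6.23
Tax on clothing = £6.23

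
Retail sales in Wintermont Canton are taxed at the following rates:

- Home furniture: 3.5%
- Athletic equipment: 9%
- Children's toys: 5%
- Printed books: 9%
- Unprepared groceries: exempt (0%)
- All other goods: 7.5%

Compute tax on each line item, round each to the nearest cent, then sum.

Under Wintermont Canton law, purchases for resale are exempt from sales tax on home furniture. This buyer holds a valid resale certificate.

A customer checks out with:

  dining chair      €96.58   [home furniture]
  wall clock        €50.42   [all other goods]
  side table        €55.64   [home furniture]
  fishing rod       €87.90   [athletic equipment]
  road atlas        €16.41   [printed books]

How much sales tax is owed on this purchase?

€13.17

Dining chair €96.58: home furniture, buyer-exempt → 0% → €0.00
Wall clock €50.42: all other goods → 7.5% → €3.78
Side table €55.64: home furniture, buyer-exempt → 0% → €0.00
Fishing rod €87.90: athletic equipment → 9% → €7.91
Road atlas €16.41: printed books → 9% → €1.48
Total tax = €3.78 + €7.91 + €1.48 = €13.17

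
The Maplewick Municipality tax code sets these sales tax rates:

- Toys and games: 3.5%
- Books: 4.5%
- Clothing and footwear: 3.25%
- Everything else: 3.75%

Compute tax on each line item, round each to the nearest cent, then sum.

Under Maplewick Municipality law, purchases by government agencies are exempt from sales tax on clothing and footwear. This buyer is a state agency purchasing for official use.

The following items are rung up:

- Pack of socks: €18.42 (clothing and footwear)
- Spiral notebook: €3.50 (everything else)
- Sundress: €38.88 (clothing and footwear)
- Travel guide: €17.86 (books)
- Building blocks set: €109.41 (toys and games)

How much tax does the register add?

Pack of socks €18.42: clothing and footwear, buyer-exempt → 0% → €0.00
Spiral notebook €3.50: everything else → 3.75% → €0.13
Sundress €38.88: clothing and footwear, buyer-exempt → 0% → €0.00
Travel guide €17.86: books → 4.5% → €0.80
Building blocks set €109.41: toys and games → 3.5% → €3.83
Total tax = €0.13 + €0.80 + €3.83 = €4.76

€4.76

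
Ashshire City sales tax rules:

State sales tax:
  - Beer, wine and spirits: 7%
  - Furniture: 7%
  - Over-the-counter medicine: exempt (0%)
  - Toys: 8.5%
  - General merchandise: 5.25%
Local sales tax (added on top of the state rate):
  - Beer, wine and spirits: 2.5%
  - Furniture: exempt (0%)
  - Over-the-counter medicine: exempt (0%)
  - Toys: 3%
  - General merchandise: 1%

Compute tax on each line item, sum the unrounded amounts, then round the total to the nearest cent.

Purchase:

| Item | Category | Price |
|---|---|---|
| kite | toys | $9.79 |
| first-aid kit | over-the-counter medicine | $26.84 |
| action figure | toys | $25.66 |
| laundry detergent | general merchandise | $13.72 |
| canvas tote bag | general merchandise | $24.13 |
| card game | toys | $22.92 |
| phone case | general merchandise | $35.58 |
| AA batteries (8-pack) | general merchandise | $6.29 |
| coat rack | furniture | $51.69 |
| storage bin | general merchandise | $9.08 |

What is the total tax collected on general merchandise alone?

Laundry detergent $13.72: general merchandise → 5.25% + 1% local = 6.25% → $0.8575
Canvas tote bag $24.13: general merchandise → 5.25% + 1% local = 6.25% → $1.508125
Phone case $35.58: general merchandise → 5.25% + 1% local = 6.25% → $2.22375
AA batteries (8-pack) $6.29: general merchandise → 5.25% + 1% local = 6.25% → $0.393125
Storage bin $9.08: general merchandise → 5.25% + 1% local = 6.25% → $0.5675
Tax on general merchandise: unrounded sum = $5.55 → $5.55

$5.55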